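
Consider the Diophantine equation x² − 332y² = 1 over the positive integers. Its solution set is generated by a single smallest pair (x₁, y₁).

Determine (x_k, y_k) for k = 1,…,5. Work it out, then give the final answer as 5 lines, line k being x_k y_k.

d=332: √d = [18; 4,1,1,8,1,1,4,36] (ℓ=8, even), read p_7/q_7
step 0: (18, 1)  from 18·(1,0) + (0,1)
step 1: (73, 4)  from 4·(18,1) + (1,0)
…
step 4: (1403, 77)  from 8·(164,9) + (91,5)
…
step 6: (2970, 163)  from 1·(1567,86) + (1403,77)
step 7: (13447, 738)  from 4·(2970,163) + (1567,86)
fundamental: x₁=13447, y₁=738  (since 180821809 − 332·544644 = 1)
k=2:  x_2 = 13447·13447+332·738·738 = 361643617,  y_2 = 13447·738+738·13447 = 19847772
k=3:  x_3 = 13447·361643617+332·738·19847772 = 9726043422151,  y_3 = 13447·19847772+738·361643617 = 533785979430
k=4:  x_4 = 13447·9726043422151+332·738·533785979430 = 261572211433685377,  y_4 = 13447·533785979430+738·9726043422151 = 14355640110942648
k=5:  x_5 = 13447·261572211433685377+332·738·14355640110942648 = 7034723044571491106887,  y_5 = 13447·14355640110942648+738·261572211433685377 = 386080584609905595882

13447 738
361643617 19847772
9726043422151 533785979430
261572211433685377 14355640110942648
7034723044571491106887 386080584609905595882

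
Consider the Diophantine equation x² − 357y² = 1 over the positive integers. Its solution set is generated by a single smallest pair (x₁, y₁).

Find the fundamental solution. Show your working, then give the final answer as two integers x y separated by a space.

3401 180

d=357: √d = [18; 1,8,2,8,1,36] (ℓ=6, even), read p_5/q_5
k=0  a_k=18  p_k/q_k = 18/1
k=1  a_k=1  p_k/q_k = 19/1
k=2  a_k=8  p_k/q_k = 170/9
…
k=4  a_k=8  p_k/q_k = 3042/161
k=5  a_k=1  p_k/q_k = 3401/180
(x₁, y₁) = (3401, 180);  3401² − 357·180² = 1 ✓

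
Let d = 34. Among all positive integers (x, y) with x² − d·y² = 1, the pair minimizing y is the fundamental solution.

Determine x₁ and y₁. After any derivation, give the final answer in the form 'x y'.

√34 → a₀=5, period (1,4,1,10); ℓ=4 even so k=3
step 0: (5, 1)  from 5·(1,0) + (0,1)
step 1: (6, 1)  from 1·(5,1) + (1,0)
step 2: (29, 5)  from 4·(6,1) + (5,1)
step 3: (35, 6)  from 1·(29,5) + (6,1)
(x₁, y₁) = (35, 6);  35² − 34·6² = 1 ✓

35 6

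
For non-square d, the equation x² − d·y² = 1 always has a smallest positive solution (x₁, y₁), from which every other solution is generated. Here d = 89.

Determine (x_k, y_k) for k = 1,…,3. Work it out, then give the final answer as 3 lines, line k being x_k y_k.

√89 → a₀=9, period (2,3,3,2,18); ℓ=5 odd so k=9
k=0  a_k=9  p_k/q_k = 9/1
k=1  a_k=2  p_k/q_k = 19/2
k=2  a_k=3  p_k/q_k = 66/7
k=3  a_k=3  p_k/q_k = 217/23
k=4  a_k=2  p_k/q_k = 500/53
k=5  a_k=18  p_k/q_k = 9217/977
k=6  a_k=2  p_k/q_k = 18934/2007
k=7  a_k=3  p_k/q_k = 66019/6998
k=8  a_k=3  p_k/q_k = 216991/23001
k=9  a_k=2  p_k/q_k = 500001/53000
(x₁, y₁) = (500001, 53000);  500001² − 89·53000² = 1 ✓
(500001+53000√89)^2 = 500002000001 + 53000106000√89
(500001+53000√89)^3 = 500003000004500001 + 53000212000159000√89

500001 53000
500002000001 53000106000
500003000004500001 53000212000159000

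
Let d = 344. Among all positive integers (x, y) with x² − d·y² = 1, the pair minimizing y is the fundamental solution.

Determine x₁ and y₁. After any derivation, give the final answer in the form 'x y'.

10405 561

d=344: √d = [18; 1,1,4,1,3,1,4,1,1,36] (ℓ=10, even), read p_9/q_9
i=0: a=18 ⇒ p=18, q=1
i=1: a=1 ⇒ p=19, q=1
…
i=3: a=4 ⇒ p=167, q=9
…
i=7: a=4 ⇒ p=4711, q=254
i=8: a=1 ⇒ p=5694, q=307
i=9: a=1 ⇒ p=10405, q=561
fundamental: x₁=10405, y₁=561  (since 108264025 − 344·314721 = 1)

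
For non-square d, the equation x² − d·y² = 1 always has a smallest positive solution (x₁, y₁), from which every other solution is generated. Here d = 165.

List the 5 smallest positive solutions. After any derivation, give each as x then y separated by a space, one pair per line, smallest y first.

d=165: √d = [12; 1,5,2,5,1,24] (ℓ=6, even), read p_5/q_5
a_0=12:  p_0=12·1+0=12,  q_0=12·0+1=1
a_1=1:  p_1=1·12+1=13,  q_1=1·1+0=1
a_2=5:  p_2=5·13+12=77,  q_2=5·1+1=6
a_3=2:  p_3=2·77+13=167,  q_3=2·6+1=13
a_4=5:  p_4=5·167+77=912,  q_4=5·13+6=71
a_5=1:  p_5=1·912+167=1079,  q_5=1·71+13=84
fundamental: x₁=1079, y₁=84  (since 1164241 − 165·7056 = 1)
k=2:  x_2 = 1079·1079+165·84·84 = 2328481,  y_2 = 1079·84+84·1079 = 181272
k=3:  x_3 = 1079·2328481+165·84·181272 = 5024860919,  y_3 = 1079·181272+84·2328481 = 391184892
k=4:  x_4 = 1079·5024860919+165·84·391184892 = 10843647534721,  y_4 = 1079·391184892+84·5024860919 = 844176815664
k=5:  x_5 = 1079·10843647534721+165·84·844176815664 = 23400586355066999,  y_5 = 1079·844176815664+84·10843647534721 = 1821733177018020

1079 84
2328481 181272
5024860919 391184892
10843647534721 844176815664
23400586355066999 1821733177018020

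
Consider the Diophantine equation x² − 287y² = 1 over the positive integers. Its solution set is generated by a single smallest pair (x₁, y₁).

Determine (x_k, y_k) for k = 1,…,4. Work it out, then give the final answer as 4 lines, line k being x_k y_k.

288 17
165887 9792
95550624 5640175
55036993537 3248731008

√287 = [16; 1,15,1,32, …], period ℓ=4 (even) → k=3
i=0: a=16 ⇒ p=16, q=1
i=1: a=1 ⇒ p=17, q=1
i=2: a=15 ⇒ p=271, q=16
i=3: a=1 ⇒ p=288, q=17
→ (288, 17).  Check: 288²=82944, 287·17²=82943, difference 1.
k=2:  x_2 = 288·288+287·17·17 = 165887,  y_2 = 288·17+17·288 = 9792
k=3:  x_3 = 288·165887+287·17·9792 = 95550624,  y_3 = 288·9792+17·165887 = 5640175
k=4:  x_4 = 288·95550624+287·17·5640175 = 55036993537,  y_4 = 288·5640175+17·95550624 = 3248731008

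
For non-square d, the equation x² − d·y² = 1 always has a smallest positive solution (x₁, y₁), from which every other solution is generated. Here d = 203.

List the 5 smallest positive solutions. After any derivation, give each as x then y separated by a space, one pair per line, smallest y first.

√203 = [14; 4,28, …], period ℓ=2 (even) → k=1
a_0=14:  p_0=14·1+0=14,  q_0=14·0+1=1
a_1=4:  p_1=4·14+1=57,  q_1=4·1+0=4
(x₁, y₁) = (57, 4);  57² − 203·4² = 1 ✓
n=2: (57,4)∘(57,4) = (57·57+203·4·4, 57·4+4·57) = (6497,456)
n=3: (6497,456)∘(57,4) = (57·6497+203·4·456, 57·456+4·6497) = (740601,51980)
n=4: (740601,51980)∘(57,4) = (57·740601+203·4·51980, 57·51980+4·740601) = (84422017,5925264)
n=5: (84422017,5925264)∘(57,4) = (57·84422017+203·4·5925264, 57·5925264+4·84422017) = (9623369337,675428116)

57 4
6497 456
740601 51980
84422017 5925264
9623369337 675428116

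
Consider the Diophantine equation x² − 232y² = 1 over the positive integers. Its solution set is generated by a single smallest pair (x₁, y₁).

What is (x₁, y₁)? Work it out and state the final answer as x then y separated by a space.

19603 1287

d=232: √d = [15; 4,3,7,3,4,30] (ℓ=6, even), read p_5/q_5
a_0=15:  p_0=15·1+0=15,  q_0=15·0+1=1
a_1=4:  p_1=4·15+1=61,  q_1=4·1+0=4
a_2=3:  p_2=3·61+15=198,  q_2=3·4+1=13
…
a_4=3:  p_4=3·1447+198=4539,  q_4=3·95+13=298
a_5=4:  p_5=4·4539+1447=19603,  q_5=4·298+95=1287
→ (19603, 1287).  Check: 19603²=384277609, 232·1287²=384277608, difference 1.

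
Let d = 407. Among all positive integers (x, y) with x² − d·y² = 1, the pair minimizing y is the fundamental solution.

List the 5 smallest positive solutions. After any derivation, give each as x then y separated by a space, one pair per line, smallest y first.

2663 132
14183137 703032
75539384999 3744348300
402322750321537 19942398342768
2142770892673121063 106213209829234068

√407 = [20; 5,1,2,1,5,40, …], period ℓ=6 (even) → k=5
step 0: (20, 1)  from 20·(1,0) + (0,1)
…
step 4: (464, 23)  from 1·(343,17) + (121,6)
step 5: (2663, 132)  from 5·(464,23) + (343,17)
(x₁, y₁) = (2663, 132);  2663² − 407·132² = 1 ✓
k=2:  x_2 = 2663·2663+407·132·132 = 14183137,  y_2 = 2663·132+132·2663 = 703032
k=3:  x_3 = 2663·14183137+407·132·703032 = 75539384999,  y_3 = 2663·703032+132·14183137 = 3744348300
k=4:  x_4 = 2663·75539384999+407·132·3744348300 = 402322750321537,  y_4 = 2663·3744348300+132·75539384999 = 19942398342768
k=5:  x_5 = 2663·402322750321537+407·132·19942398342768 = 2142770892673121063,  y_5 = 2663·19942398342768+132·402322750321537 = 106213209829234068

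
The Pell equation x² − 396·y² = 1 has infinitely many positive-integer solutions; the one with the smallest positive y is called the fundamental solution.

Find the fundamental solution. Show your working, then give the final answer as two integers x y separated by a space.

[19; 1,8,1,38] for √396; ℓ=4 ⇒ convergent index 3
step 0: (19, 1)  from 19·(1,0) + (0,1)
step 1: (20, 1)  from 1·(19,1) + (1,0)
step 2: (179, 9)  from 8·(20,1) + (19,1)
step 3: (199, 10)  from 1·(179,9) + (20,1)
(x₁, y₁) = (199, 10);  199² − 396·10² = 1 ✓

199 10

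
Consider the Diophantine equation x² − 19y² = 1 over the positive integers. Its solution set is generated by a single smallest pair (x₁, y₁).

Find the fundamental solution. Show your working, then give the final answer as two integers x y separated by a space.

170 39

√19 = [4; 2,1,3,1,2,8, …], period ℓ=6 (even) → k=5
k=0  a_k=4  p_k/q_k = 4/1
k=1  a_k=2  p_k/q_k = 9/2
k=2  a_k=1  p_k/q_k = 13/3
k=3  a_k=3  p_k/q_k = 48/11
k=4  a_k=1  p_k/q_k = 61/14
k=5  a_k=2  p_k/q_k = 170/39
fundamental: x₁=170, y₁=39  (since 28900 − 19·1521 = 1)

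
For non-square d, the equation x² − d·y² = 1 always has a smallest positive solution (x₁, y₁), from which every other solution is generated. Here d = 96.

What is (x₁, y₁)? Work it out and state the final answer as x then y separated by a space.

√96 = [9; 1,3,1,18, …], period ℓ=4 (even) → k=3
k=0  a_k=9  p_k/q_k = 9/1
k=1  a_k=1  p_k/q_k = 10/1
k=2  a_k=3  p_k/q_k = 39/4
k=3  a_k=1  p_k/q_k = 49/5
fundamental: x₁=49, y₁=5  (since 2401 − 96·25 = 1)

49 5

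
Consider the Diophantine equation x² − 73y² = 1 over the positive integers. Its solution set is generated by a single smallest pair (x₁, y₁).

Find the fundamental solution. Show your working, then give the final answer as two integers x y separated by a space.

2281249 267000

d=73: √d = [8; 1,1,5,5,1,1,16] (ℓ=7, odd), read p_13/q_13
i=0: a=8 ⇒ p=8, q=1
i=1: a=1 ⇒ p=9, q=1
i=2: a=1 ⇒ p=17, q=2
i=3: a=5 ⇒ p=94, q=11
i=4: a=5 ⇒ p=487, q=57
…
i=6: a=1 ⇒ p=1068, q=125
…
i=8: a=1 ⇒ p=18737, q=2193
i=9: a=1 ⇒ p=36406, q=4261
i=10: a=5 ⇒ p=200767, q=23498
i=11: a=5 ⇒ p=1040241, q=121751
i=12: a=1 ⇒ p=1241008, q=145249
i=13: a=1 ⇒ p=2281249, q=267000
(x₁, y₁) = (2281249, 267000);  2281249² − 73·267000² = 1 ✓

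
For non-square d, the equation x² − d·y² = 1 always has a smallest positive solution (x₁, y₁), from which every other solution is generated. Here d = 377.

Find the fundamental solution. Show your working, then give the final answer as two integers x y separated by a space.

233 12

d=377: √d = [19; 2,2,2,38] (ℓ=4, even), read p_3/q_3
i=0: a=19 ⇒ p=19, q=1
i=1: a=2 ⇒ p=39, q=2
i=2: a=2 ⇒ p=97, q=5
i=3: a=2 ⇒ p=233, q=12
(x₁, y₁) = (233, 12);  233² − 377·12² = 1 ✓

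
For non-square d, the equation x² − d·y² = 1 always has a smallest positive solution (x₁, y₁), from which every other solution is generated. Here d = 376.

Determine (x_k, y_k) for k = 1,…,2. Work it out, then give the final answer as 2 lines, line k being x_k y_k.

[19; 2,1,1,3,1,…,1,2,38] for √376; ℓ=16 ⇒ convergent index 15
k=0  a_k=19  p_k/q_k = 19/1
…
k=2  a_k=1  p_k/q_k = 58/3
…
k=4  a_k=3  p_k/q_k = 349/18
…
k=8  a_k=4  p_k/q_k = 12953/668
…
k=13  a_k=1  p_k/q_k = 468441/24158
k=14  a_k=1  p_k/q_k = 837427/43187
k=15  a_k=2  p_k/q_k = 2143295/110532
→ (2143295, 110532).  Check: 2143295²=4593713457025, 376·110532²=4593713457024, difference 1.
k=2:  x_2 = 2143295·2143295+376·110532·110532 = 9187426914049,  y_2 = 2143295·110532+110532·2143295 = 473805365880

2143295 110532
9187426914049 473805365880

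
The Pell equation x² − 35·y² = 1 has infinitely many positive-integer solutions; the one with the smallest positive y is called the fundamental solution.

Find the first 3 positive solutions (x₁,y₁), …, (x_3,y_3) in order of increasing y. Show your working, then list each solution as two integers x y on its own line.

6 1
71 12
846 143

√35 → a₀=5, period (1,10); ℓ=2 even so k=1
i=0: a=5 ⇒ p=5, q=1
i=1: a=1 ⇒ p=6, q=1
→ (6, 1).  Check: 6²=36, 35·1²=35, difference 1.
(6+1√35)^2 = 71 + 12√35
(6+1√35)^3 = 846 + 143√35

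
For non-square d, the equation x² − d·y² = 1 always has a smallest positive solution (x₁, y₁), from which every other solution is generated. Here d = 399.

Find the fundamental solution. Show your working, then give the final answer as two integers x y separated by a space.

√399 → a₀=19, period (1,38); ℓ=2 even so k=1
k=0  a_k=19  p_k/q_k = 19/1
k=1  a_k=1  p_k/q_k = 20/1
→ (20, 1).  Check: 20²=400, 399·1²=399, difference 1.

20 1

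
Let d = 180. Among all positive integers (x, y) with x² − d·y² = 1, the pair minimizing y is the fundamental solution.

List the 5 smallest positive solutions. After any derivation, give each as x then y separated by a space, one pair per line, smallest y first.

161 12
51841 3864
16692641 1244196
5374978561 400627248
1730726404001 129000729660

d=180: √d = [13; 2,2,2,26] (ℓ=4, even), read p_3/q_3
step 0: (13, 1)  from 13·(1,0) + (0,1)
…
step 2: (67, 5)  from 2·(27,2) + (13,1)
step 3: (161, 12)  from 2·(67,5) + (27,2)
fundamental: x₁=161, y₁=12  (since 25921 − 180·144 = 1)
n=2: (161,12)∘(161,12) = (161·161+180·12·12, 161·12+12·161) = (51841,3864)
n=3: (51841,3864)∘(161,12) = (161·51841+180·12·3864, 161·3864+12·51841) = (16692641,1244196)
n=4: (16692641,1244196)∘(161,12) = (161·16692641+180·12·1244196, 161·1244196+12·16692641) = (5374978561,400627248)
n=5: (5374978561,400627248)∘(161,12) = (161·5374978561+180·12·400627248, 161·400627248+12·5374978561) = (1730726404001,129000729660)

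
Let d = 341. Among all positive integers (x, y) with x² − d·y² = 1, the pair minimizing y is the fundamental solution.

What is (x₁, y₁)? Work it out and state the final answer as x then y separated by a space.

10626551 575460

[18; 2,6,1,8,2,…,6,2,36] for √341; ℓ=14 ⇒ convergent index 13
i=0: a=18 ⇒ p=18, q=1
…
i=2: a=6 ⇒ p=240, q=13
i=3: a=1 ⇒ p=277, q=15
…
i=5: a=2 ⇒ p=5189, q=281
i=6: a=1 ⇒ p=7645, q=414
i=7: a=2 ⇒ p=20479, q=1109
…
i=9: a=2 ⇒ p=76727, q=4155
i=10: a=8 ⇒ p=641940, q=34763
i=11: a=1 ⇒ p=718667, q=38918
i=12: a=6 ⇒ p=4953942, q=268271
i=13: a=2 ⇒ p=10626551, q=575460
→ (10626551, 575460).  Check: 10626551²=112923586155601, 341·575460²=112923586155600, difference 1.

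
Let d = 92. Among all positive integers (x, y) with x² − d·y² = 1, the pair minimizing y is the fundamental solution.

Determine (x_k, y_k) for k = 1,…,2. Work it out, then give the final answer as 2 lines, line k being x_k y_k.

√92 → a₀=9, period (1,1,2,4,2,1,1,18); ℓ=8 even so k=7
k=0  a_k=9  p_k/q_k = 9/1
k=1  a_k=1  p_k/q_k = 10/1
…
k=3  a_k=2  p_k/q_k = 48/5
k=4  a_k=4  p_k/q_k = 211/22
k=5  a_k=2  p_k/q_k = 470/49
k=6  a_k=1  p_k/q_k = 681/71
k=7  a_k=1  p_k/q_k = 1151/120
fundamental: x₁=1151, y₁=120  (since 1324801 − 92·14400 = 1)
n=2: (1151,120)∘(1151,120) = (1151·1151+92·120·120, 1151·120+120·1151) = (2649601,276240)

1151 120
2649601 276240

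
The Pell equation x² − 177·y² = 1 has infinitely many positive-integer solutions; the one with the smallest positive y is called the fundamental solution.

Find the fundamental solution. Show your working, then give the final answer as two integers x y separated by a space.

√177 → a₀=13, period (3,3,2,8,2,3,3,26); ℓ=8 even so k=7
i=0: a=13 ⇒ p=13, q=1
…
i=2: a=3 ⇒ p=133, q=10
i=3: a=2 ⇒ p=306, q=23
…
i=5: a=2 ⇒ p=5468, q=411
i=6: a=3 ⇒ p=18985, q=1427
i=7: a=3 ⇒ p=62423, q=4692
→ (62423, 4692).  Check: 62423²=3896630929, 177·4692²=3896630928, difference 1.

62423 4692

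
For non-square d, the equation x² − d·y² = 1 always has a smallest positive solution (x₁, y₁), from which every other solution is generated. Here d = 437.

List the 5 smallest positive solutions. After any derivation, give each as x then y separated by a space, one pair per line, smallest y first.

4599 220
42301601 2023560
389090121399 18612704660
3578850894326401 171199655439120
32918270136924114999 1574694412116321100

[20; 1,9,2,9,1,40] for √437; ℓ=6 ⇒ convergent index 5
step 0: (20, 1)  from 20·(1,0) + (0,1)
step 1: (21, 1)  from 1·(20,1) + (1,0)
step 2: (209, 10)  from 9·(21,1) + (20,1)
step 3: (439, 21)  from 2·(209,10) + (21,1)
step 4: (4160, 199)  from 9·(439,21) + (209,10)
step 5: (4599, 220)  from 1·(4160,199) + (439,21)
fundamental: x₁=4599, y₁=220  (since 21150801 − 437·48400 = 1)
(x_2, y_2) = (4599·4599 + 437·220·220, 4599·220 + 220·4599) = (42301601, 2023560)
(x_3, y_3) = (4599·42301601 + 437·220·2023560, 4599·2023560 + 220·42301601) = (389090121399, 18612704660)
(x_4, y_4) = (4599·389090121399 + 437·220·18612704660, 4599·18612704660 + 220·389090121399) = (3578850894326401, 171199655439120)
(x_5, y_5) = (4599·3578850894326401 + 437·220·171199655439120, 4599·171199655439120 + 220·3578850894326401) = (32918270136924114999, 1574694412116321100)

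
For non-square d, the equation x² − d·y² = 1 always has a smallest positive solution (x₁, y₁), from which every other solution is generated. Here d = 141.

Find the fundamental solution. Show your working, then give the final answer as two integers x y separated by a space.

95 8

d=141: √d = [11; 1,6,1,22] (ℓ=4, even), read p_3/q_3
a_0=11:  p_0=11·1+0=11,  q_0=11·0+1=1
a_1=1:  p_1=1·11+1=12,  q_1=1·1+0=1
a_2=6:  p_2=6·12+11=83,  q_2=6·1+1=7
a_3=1:  p_3=1·83+12=95,  q_3=1·7+1=8
fundamental: x₁=95, y₁=8  (since 9025 − 141·64 = 1)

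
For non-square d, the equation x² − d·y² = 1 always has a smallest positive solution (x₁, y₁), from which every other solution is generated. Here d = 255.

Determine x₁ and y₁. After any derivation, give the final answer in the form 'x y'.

16 1

d=255: √d = [15; 1,30] (ℓ=2, even), read p_1/q_1
a_0=15:  p_0=15·1+0=15,  q_0=15·0+1=1
a_1=1:  p_1=1·15+1=16,  q_1=1·1+0=1
fundamental: x₁=16, y₁=1  (since 256 − 255·1 = 1)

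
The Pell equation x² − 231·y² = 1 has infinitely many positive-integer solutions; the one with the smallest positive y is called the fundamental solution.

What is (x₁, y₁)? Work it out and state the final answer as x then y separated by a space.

76 5

d=231: √d = [15; 5,30] (ℓ=2, even), read p_1/q_1
a_0=15:  p_0=15·1+0=15,  q_0=15·0+1=1
a_1=5:  p_1=5·15+1=76,  q_1=5·1+0=5
fundamental: x₁=76, y₁=5  (since 5776 − 231·25 = 1)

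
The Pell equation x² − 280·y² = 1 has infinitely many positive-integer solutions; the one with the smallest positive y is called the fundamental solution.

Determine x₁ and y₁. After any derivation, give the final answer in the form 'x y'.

251 15

d=280: √d = [16; 1,2,1,2,1,32] (ℓ=6, even), read p_5/q_5
k=0  a_k=16  p_k/q_k = 16/1
…
k=3  a_k=1  p_k/q_k = 67/4
k=4  a_k=2  p_k/q_k = 184/11
k=5  a_k=1  p_k/q_k = 251/15
(x₁, y₁) = (251, 15);  251² − 280·15² = 1 ✓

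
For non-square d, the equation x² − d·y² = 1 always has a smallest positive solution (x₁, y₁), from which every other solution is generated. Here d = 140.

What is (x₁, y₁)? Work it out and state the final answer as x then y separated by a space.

[11; 1,4,1,22] for √140; ℓ=4 ⇒ convergent index 3
a_0=11:  p_0=11·1+0=11,  q_0=11·0+1=1
…
a_2=4:  p_2=4·12+11=59,  q_2=4·1+1=5
a_3=1:  p_3=1·59+12=71,  q_3=1·5+1=6
→ (71, 6).  Check: 71²=5041, 140·6²=5040, difference 1.

71 6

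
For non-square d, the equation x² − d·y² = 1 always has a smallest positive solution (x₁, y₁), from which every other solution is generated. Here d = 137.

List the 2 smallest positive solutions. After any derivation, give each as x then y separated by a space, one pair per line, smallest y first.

√137 → a₀=11, period (1,2,2,1,1,2,2,1,22); ℓ=9 odd so k=17
step 0: (11, 1)  from 11·(1,0) + (0,1)
…
step 2: (35, 3)  from 2·(12,1) + (11,1)
step 3: (82, 7)  from 2·(35,3) + (12,1)
…
step 5: (199, 17)  from 1·(117,10) + (82,7)
step 6: (515, 44)  from 2·(199,17) + (117,10)
…
step 8: (1744, 149)  from 1·(1229,105) + (515,44)
step 9: (39597, 3383)  from 22·(1744,149) + (1229,105)
…
step 14: (694077, 59299)  from 1·(408178,34873) + (285899,24426)
step 15: (1796332, 153471)  from 2·(694077,59299) + (408178,34873)
step 16: (4286741, 366241)  from 2·(1796332,153471) + (694077,59299)
step 17: (6083073, 519712)  from 1·(4286741,366241) + (1796332,153471)
fundamental: x₁=6083073, y₁=519712  (since 37003777123329 − 137·270100562944 = 1)
(x_2, y_2) = (6083073·6083073 + 137·519712·519712, 6083073·519712 + 519712·6083073) = (74007554246657, 6322892069952)

6083073 519712
74007554246657 6322892069952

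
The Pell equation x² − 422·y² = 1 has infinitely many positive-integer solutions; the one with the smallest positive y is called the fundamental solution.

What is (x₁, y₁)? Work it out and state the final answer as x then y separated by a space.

√422 = [20; 1,1,5,2,1,…,1,1,40, …], period ℓ=14 (even) → k=13
k=0  a_k=20  p_k/q_k = 20/1
…
k=10  a_k=2  p_k/q_k = 598859/29152
k=11  a_k=5  p_k/q_k = 3211821/156349
k=12  a_k=1  p_k/q_k = 3810680/185501
k=13  a_k=1  p_k/q_k = 7022501/341850
(x₁, y₁) = (7022501, 341850);  7022501² − 422·341850² = 1 ✓

7022501 341850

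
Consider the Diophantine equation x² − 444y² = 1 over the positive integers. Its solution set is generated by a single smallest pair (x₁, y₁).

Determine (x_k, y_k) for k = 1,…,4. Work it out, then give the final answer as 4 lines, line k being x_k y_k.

295 14
174049 8260
102688615 4873386
60586108801 2875289480

√444 → a₀=21, period (14,42); ℓ=2 even so k=1
step 0: (21, 1)  from 21·(1,0) + (0,1)
step 1: (295, 14)  from 14·(21,1) + (1,0)
fundamental: x₁=295, y₁=14  (since 87025 − 444·196 = 1)
n=2: (295,14)∘(295,14) = (295·295+444·14·14, 295·14+14·295) = (174049,8260)
n=3: (174049,8260)∘(295,14) = (295·174049+444·14·8260, 295·8260+14·174049) = (102688615,4873386)
n=4: (102688615,4873386)∘(295,14) = (295·102688615+444·14·4873386, 295·4873386+14·102688615) = (60586108801,2875289480)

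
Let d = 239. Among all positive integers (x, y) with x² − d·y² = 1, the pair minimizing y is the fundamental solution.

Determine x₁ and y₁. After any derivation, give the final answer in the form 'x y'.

6195120 400729

d=239: √d = [15; 2,5,1,2,4,15,4,2,1,5,2,30] (ℓ=12, even), read p_11/q_11
i=0: a=15 ⇒ p=15, q=1
i=1: a=2 ⇒ p=31, q=2
i=2: a=5 ⇒ p=170, q=11
i=3: a=1 ⇒ p=201, q=13
i=4: a=2 ⇒ p=572, q=37
i=5: a=4 ⇒ p=2489, q=161
i=6: a=15 ⇒ p=37907, q=2452
i=7: a=4 ⇒ p=154117, q=9969
i=8: a=2 ⇒ p=346141, q=22390
…
i=10: a=5 ⇒ p=2847431, q=184185
i=11: a=2 ⇒ p=6195120, q=400729
→ (6195120, 400729).  Check: 6195120²=38379511814400, 239·400729²=38379511814399, difference 1.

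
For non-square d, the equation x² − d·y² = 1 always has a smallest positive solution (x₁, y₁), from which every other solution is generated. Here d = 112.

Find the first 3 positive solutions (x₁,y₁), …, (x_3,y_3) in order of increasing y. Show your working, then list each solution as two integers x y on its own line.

127 12
32257 3048
8193151 774180

[10; 1,1,2,1,1,20] for √112; ℓ=6 ⇒ convergent index 5
step 0: (10, 1)  from 10·(1,0) + (0,1)
…
step 4: (74, 7)  from 1·(53,5) + (21,2)
step 5: (127, 12)  from 1·(74,7) + (53,5)
→ (127, 12).  Check: 127²=16129, 112·12²=16128, difference 1.
(127+12√112)^2 = 32257 + 3048√112
(127+12√112)^3 = 8193151 + 774180√112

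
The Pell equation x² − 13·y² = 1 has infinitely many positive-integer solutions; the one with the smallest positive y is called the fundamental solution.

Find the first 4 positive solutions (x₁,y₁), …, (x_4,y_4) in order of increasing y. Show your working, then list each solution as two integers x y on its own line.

√13 → a₀=3, period (1,1,1,1,6); ℓ=5 odd so k=9
i=0: a=3 ⇒ p=3, q=1
…
i=2: a=1 ⇒ p=7, q=2
i=3: a=1 ⇒ p=11, q=3
i=4: a=1 ⇒ p=18, q=5
i=5: a=6 ⇒ p=119, q=33
…
i=7: a=1 ⇒ p=256, q=71
i=8: a=1 ⇒ p=393, q=109
i=9: a=1 ⇒ p=649, q=180
→ (649, 180).  Check: 649²=421201, 13·180²=421200, difference 1.
n=2: (649,180)∘(649,180) = (649·649+13·180·180, 649·180+180·649) = (842401,233640)
n=3: (842401,233640)∘(649,180) = (649·842401+13·180·233640, 649·233640+180·842401) = (1093435849,303264540)
n=4: (1093435849,303264540)∘(649,180) = (649·1093435849+13·180·303264540, 649·303264540+180·1093435849) = (1419278889601,393637139280)

649 180
842401 233640
1093435849 303264540
1419278889601 393637139280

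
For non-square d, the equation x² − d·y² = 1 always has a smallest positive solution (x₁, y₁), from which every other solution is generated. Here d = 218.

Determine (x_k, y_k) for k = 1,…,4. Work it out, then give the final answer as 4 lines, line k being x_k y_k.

126003 8534
31753512017 2150619204
8002075549230099 541968943114690
2016571050827526816577 136579425476409948936

[14; 1,3,3,1,28] for √218; ℓ=5 ⇒ convergent index 9
k=0  a_k=14  p_k/q_k = 14/1
k=1  a_k=1  p_k/q_k = 15/1
k=2  a_k=3  p_k/q_k = 59/4
…
k=6  a_k=1  p_k/q_k = 7471/506
k=7  a_k=3  p_k/q_k = 29633/2007
k=8  a_k=3  p_k/q_k = 96370/6527
k=9  a_k=1  p_k/q_k = 126003/8534
(x₁, y₁) = (126003, 8534);  126003² − 218·8534² = 1 ✓
(x_2, y_2) = (126003·126003 + 218·8534·8534, 126003·8534 + 8534·126003) = (31753512017, 2150619204)
(x_3, y_3) = (126003·31753512017 + 218·8534·2150619204, 126003·2150619204 + 8534·31753512017) = (8002075549230099, 541968943114690)
(x_4, y_4) = (126003·8002075549230099 + 218·8534·541968943114690, 126003·541968943114690 + 8534·8002075549230099) = (2016571050827526816577, 136579425476409948936)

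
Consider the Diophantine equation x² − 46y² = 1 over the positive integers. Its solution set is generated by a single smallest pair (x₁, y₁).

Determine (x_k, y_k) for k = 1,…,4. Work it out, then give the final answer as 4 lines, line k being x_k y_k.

d=46: √d = [6; 1,3,1,1,2,6,2,1,1,3,1,12] (ℓ=12, even), read p_11/q_11
step 0: (6, 1)  from 6·(1,0) + (0,1)
step 1: (7, 1)  from 1·(6,1) + (1,0)
step 2: (27, 4)  from 3·(7,1) + (6,1)
…
step 4: (61, 9)  from 1·(34,5) + (27,4)
step 5: (156, 23)  from 2·(61,9) + (34,5)
step 6: (997, 147)  from 6·(156,23) + (61,9)
step 7: (2150, 317)  from 2·(997,147) + (156,23)
step 8: (3147, 464)  from 1·(2150,317) + (997,147)
…
step 10: (19038, 2807)  from 3·(5297,781) + (3147,464)
step 11: (24335, 3588)  from 1·(19038,2807) + (5297,781)
→ (24335, 3588).  Check: 24335²=592192225, 46·3588²=592192224, difference 1.
(24335+3588√46)^2 = 1184384449 + 174627960√46
(24335+3588√46)^3 = 57643991108495 + 8499142809612√46
(24335+3588√46)^4 = 2805533046066067201 + 413653280369188080√46

24335 3588
1184384449 174627960
57643991108495 8499142809612
2805533046066067201 413653280369188080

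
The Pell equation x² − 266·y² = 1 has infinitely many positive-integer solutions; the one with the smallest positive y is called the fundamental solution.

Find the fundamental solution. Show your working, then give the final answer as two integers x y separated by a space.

√266 → a₀=16, period (3,4,3,32); ℓ=4 even so k=3
k=0  a_k=16  p_k/q_k = 16/1
…
k=2  a_k=4  p_k/q_k = 212/13
k=3  a_k=3  p_k/q_k = 685/42
→ (685, 42).  Check: 685²=469225, 266·42²=469224, difference 1.

685 42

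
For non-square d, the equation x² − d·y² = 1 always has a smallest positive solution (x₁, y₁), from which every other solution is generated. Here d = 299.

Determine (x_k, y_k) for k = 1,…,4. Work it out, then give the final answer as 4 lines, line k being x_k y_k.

415 24
344449 19920
285892255 16533576
237290227201 13722848160

d=299: √d = [17; 3,2,3,34] (ℓ=4, even), read p_3/q_3
step 0: (17, 1)  from 17·(1,0) + (0,1)
…
step 2: (121, 7)  from 2·(52,3) + (17,1)
step 3: (415, 24)  from 3·(121,7) + (52,3)
fundamental: x₁=415, y₁=24  (since 172225 − 299·576 = 1)
n=2: (415,24)∘(415,24) = (415·415+299·24·24, 415·24+24·415) = (344449,19920)
n=3: (344449,19920)∘(415,24) = (415·344449+299·24·19920, 415·19920+24·344449) = (285892255,16533576)
n=4: (285892255,16533576)∘(415,24) = (415·285892255+299·24·16533576, 415·16533576+24·285892255) = (237290227201,13722848160)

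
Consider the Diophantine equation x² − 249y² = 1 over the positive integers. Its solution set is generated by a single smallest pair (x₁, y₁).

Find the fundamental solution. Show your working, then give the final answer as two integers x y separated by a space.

d=249: √d = [15; 1,3,1,1,5,…,3,1,30] (ℓ=16, even), read p_15/q_15
step 0: (15, 1)  from 15·(1,0) + (0,1)
…
step 4: (142, 9)  from 1·(79,5) + (63,4)
step 5: (789, 50)  from 5·(142,9) + (79,5)
…
step 7: (3582, 227)  from 3·(931,59) + (789,50)
step 8: (36751, 2329)  from 10·(3582,227) + (931,59)
step 9: (113835, 7214)  from 3·(36751,2329) + (3582,227)
…
step 11: (866765, 54929)  from 5·(150586,9543) + (113835,7214)
step 12: (1017351, 64472)  from 1·(866765,54929) + (150586,9543)
step 13: (1884116, 119401)  from 1·(1017351,64472) + (866765,54929)
step 14: (6669699, 422675)  from 3·(1884116,119401) + (1017351,64472)
step 15: (8553815, 542076)  from 1·(6669699,422675) + (1884116,119401)
(x₁, y₁) = (8553815, 542076);  8553815² − 249·542076² = 1 ✓

8553815 542076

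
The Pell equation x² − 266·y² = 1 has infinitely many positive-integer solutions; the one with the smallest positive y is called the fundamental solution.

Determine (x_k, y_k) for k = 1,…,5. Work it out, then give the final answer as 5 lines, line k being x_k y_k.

685 42
938449 57540
1285674445 78829758
1761373051201 107996710920
2413079794470925 147955415130642

√266 → a₀=16, period (3,4,3,32); ℓ=4 even so k=3
step 0: (16, 1)  from 16·(1,0) + (0,1)
step 1: (49, 3)  from 3·(16,1) + (1,0)
step 2: (212, 13)  from 4·(49,3) + (16,1)
step 3: (685, 42)  from 3·(212,13) + (49,3)
(x₁, y₁) = (685, 42);  685² − 266·42² = 1 ✓
(685+42√266)^2 = 938449 + 57540√266
(685+42√266)^3 = 1285674445 + 78829758√266
(685+42√266)^4 = 1761373051201 + 107996710920√266
(685+42√266)^5 = 2413079794470925 + 147955415130642√266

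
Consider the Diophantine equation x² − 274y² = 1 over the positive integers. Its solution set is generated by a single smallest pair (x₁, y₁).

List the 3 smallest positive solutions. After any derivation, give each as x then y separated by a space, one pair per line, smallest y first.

3959299 239190
31352097142801 1894049455620
248264653730785753699 14998216231173381570

√274 → a₀=16, period (1,1,4,4,1,1,32); ℓ=7 odd so k=13
a_0=16:  p_0=16·1+0=16,  q_0=16·0+1=1
a_1=1:  p_1=1·16+1=17,  q_1=1·1+0=1
…
a_3=4:  p_3=4·33+17=149,  q_3=4·2+1=9
…
a_10=4:  p_10=4·93011+47209=419253,  q_10=4·5619+2852=25328
…
a_12=1:  p_12=1·1770023+419253=2189276,  q_12=1·106931+25328=132259
a_13=1:  p_13=1·2189276+1770023=3959299,  q_13=1·132259+106931=239190
fundamental: x₁=3959299, y₁=239190  (since 15676048571401 − 274·57211856100 = 1)
n=2: (3959299,239190)∘(3959299,239190) = (3959299·3959299+274·239190·239190, 3959299·239190+239190·3959299) = (31352097142801,1894049455620)
n=3: (31352097142801,1894049455620)∘(3959299,239190) = (3959299·31352097142801+274·239190·1894049455620, 3959299·1894049455620+239190·31352097142801) = (248264653730785753699,14998216231173381570)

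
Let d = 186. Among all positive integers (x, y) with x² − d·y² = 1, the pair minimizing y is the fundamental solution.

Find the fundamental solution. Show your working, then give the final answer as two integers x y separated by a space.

7501 550

d=186: √d = [13; 1,1,1,3,4,3,1,1,1,26] (ℓ=10, even), read p_9/q_9
i=0: a=13 ⇒ p=13, q=1
…
i=2: a=1 ⇒ p=27, q=2
i=3: a=1 ⇒ p=41, q=3
i=4: a=3 ⇒ p=150, q=11
i=5: a=4 ⇒ p=641, q=47
i=6: a=3 ⇒ p=2073, q=152
i=7: a=1 ⇒ p=2714, q=199
i=8: a=1 ⇒ p=4787, q=351
i=9: a=1 ⇒ p=7501, q=550
fundamental: x₁=7501, y₁=550  (since 56265001 − 186·302500 = 1)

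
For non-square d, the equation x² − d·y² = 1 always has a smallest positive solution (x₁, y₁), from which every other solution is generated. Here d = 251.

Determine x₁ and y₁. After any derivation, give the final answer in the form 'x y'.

3674890 231957

[15; 1,5,2,1,2,…,5,1,30] for √251; ℓ=14 ⇒ convergent index 13
a_0=15:  p_0=15·1+0=15,  q_0=15·0+1=1
…
a_3=2:  p_3=2·95+16=206,  q_3=2·6+1=13
…
a_5=2:  p_5=2·301+206=808,  q_5=2·19+13=51
…
a_7=15:  p_7=15·1917+808=29563,  q_7=15·121+51=1866
a_8=2:  p_8=2·29563+1917=61043,  q_8=2·1866+121=3853
a_9=2:  p_9=2·61043+29563=151649,  q_9=2·3853+1866=9572
a_10=1:  p_10=1·151649+61043=212692,  q_10=1·9572+3853=13425
…
a_12=5:  p_12=5·577033+212692=3097857,  q_12=5·36422+13425=195535
a_13=1:  p_13=1·3097857+577033=3674890,  q_13=1·195535+36422=231957
→ (3674890, 231957).  Check: 3674890²=13504816512100, 251·231957²=13504816512099, difference 1.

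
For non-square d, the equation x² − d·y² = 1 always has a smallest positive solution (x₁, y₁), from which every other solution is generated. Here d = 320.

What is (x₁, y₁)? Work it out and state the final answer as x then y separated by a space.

[17; 1,7,1,34] for √320; ℓ=4 ⇒ convergent index 3
i=0: a=17 ⇒ p=17, q=1
…
i=2: a=7 ⇒ p=143, q=8
i=3: a=1 ⇒ p=161, q=9
(x₁, y₁) = (161, 9);  161² − 320·9² = 1 ✓

161 9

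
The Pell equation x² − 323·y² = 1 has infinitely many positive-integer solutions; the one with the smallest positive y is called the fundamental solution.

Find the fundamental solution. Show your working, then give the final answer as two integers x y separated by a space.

[17; 1,34] for √323; ℓ=2 ⇒ convergent index 1
i=0: a=17 ⇒ p=17, q=1
i=1: a=1 ⇒ p=18, q=1
fundamental: x₁=18, y₁=1  (since 324 − 323·1 = 1)

18 1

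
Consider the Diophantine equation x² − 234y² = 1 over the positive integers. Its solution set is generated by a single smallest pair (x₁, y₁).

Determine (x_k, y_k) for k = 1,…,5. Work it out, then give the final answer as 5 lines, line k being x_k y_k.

5201 340
54100801 3536680
562756526801 36788545020
5853793337683201 382674441761360
60891157735824130001 3980579506413121700

d=234: √d = [15; 3,2,1,2,1,2,3,30] (ℓ=8, even), read p_7/q_7
i=0: a=15 ⇒ p=15, q=1
i=1: a=3 ⇒ p=46, q=3
…
i=3: a=1 ⇒ p=153, q=10
…
i=6: a=2 ⇒ p=1545, q=101
i=7: a=3 ⇒ p=5201, q=340
fundamental: x₁=5201, y₁=340  (since 27050401 − 234·115600 = 1)
(x_2, y_2) = (5201·5201 + 234·340·340, 5201·340 + 340·5201) = (54100801, 3536680)
(x_3, y_3) = (5201·54100801 + 234·340·3536680, 5201·3536680 + 340·54100801) = (562756526801, 36788545020)
(x_4, y_4) = (5201·562756526801 + 234·340·36788545020, 5201·36788545020 + 340·562756526801) = (5853793337683201, 382674441761360)
(x_5, y_5) = (5201·5853793337683201 + 234·340·382674441761360, 5201·382674441761360 + 340·5853793337683201) = (60891157735824130001, 3980579506413121700)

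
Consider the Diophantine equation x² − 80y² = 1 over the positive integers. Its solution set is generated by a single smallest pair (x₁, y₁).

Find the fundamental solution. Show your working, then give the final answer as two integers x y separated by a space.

d=80: √d = [8; 1,16] (ℓ=2, even), read p_1/q_1
step 0: (8, 1)  from 8·(1,0) + (0,1)
step 1: (9, 1)  from 1·(8,1) + (1,0)
fundamental: x₁=9, y₁=1  (since 81 − 80·1 = 1)

9 1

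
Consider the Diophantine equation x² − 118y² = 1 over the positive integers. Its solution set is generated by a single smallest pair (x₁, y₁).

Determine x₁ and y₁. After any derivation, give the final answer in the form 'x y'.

[10; 1,6,3,2,10,2,3,6,1,20] for √118; ℓ=10 ⇒ convergent index 9
i=0: a=10 ⇒ p=10, q=1
i=1: a=1 ⇒ p=11, q=1
…
i=5: a=10 ⇒ p=5779, q=532
i=6: a=2 ⇒ p=12112, q=1115
i=7: a=3 ⇒ p=42115, q=3877
i=8: a=6 ⇒ p=264802, q=24377
i=9: a=1 ⇒ p=306917, q=28254
(x₁, y₁) = (306917, 28254);  306917² − 118·28254² = 1 ✓

306917 28254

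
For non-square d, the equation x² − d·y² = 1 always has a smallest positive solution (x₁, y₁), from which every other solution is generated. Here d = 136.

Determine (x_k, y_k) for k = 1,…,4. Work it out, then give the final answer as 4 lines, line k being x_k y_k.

√136 → a₀=11, period (1,1,1,22); ℓ=4 even so k=3
i=0: a=11 ⇒ p=11, q=1
i=1: a=1 ⇒ p=12, q=1
i=2: a=1 ⇒ p=23, q=2
i=3: a=1 ⇒ p=35, q=3
→ (35, 3).  Check: 35²=1225, 136·3²=1224, difference 1.
(x_2, y_2) = (35·35 + 136·3·3, 35·3 + 3·35) = (2449, 210)
(x_3, y_3) = (35·2449 + 136·3·210, 35·210 + 3·2449) = (171395, 14697)
(x_4, y_4) = (35·171395 + 136·3·14697, 35·14697 + 3·171395) = (11995201, 1028580)

35 3
2449 210
171395 14697
11995201 1028580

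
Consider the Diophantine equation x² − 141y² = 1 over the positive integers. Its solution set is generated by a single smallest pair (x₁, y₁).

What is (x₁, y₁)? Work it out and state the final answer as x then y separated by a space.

95 8

[11; 1,6,1,22] for √141; ℓ=4 ⇒ convergent index 3
a_0=11:  p_0=11·1+0=11,  q_0=11·0+1=1
a_1=1:  p_1=1·11+1=12,  q_1=1·1+0=1
a_2=6:  p_2=6·12+11=83,  q_2=6·1+1=7
a_3=1:  p_3=1·83+12=95,  q_3=1·7+1=8
→ (95, 8).  Check: 95²=9025, 141·8²=9024, difference 1.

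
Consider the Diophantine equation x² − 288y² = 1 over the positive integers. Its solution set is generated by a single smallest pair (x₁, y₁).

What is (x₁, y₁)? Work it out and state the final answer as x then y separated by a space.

√288 → a₀=16, period (1,32); ℓ=2 even so k=1
step 0: (16, 1)  from 16·(1,0) + (0,1)
step 1: (17, 1)  from 1·(16,1) + (1,0)
(x₁, y₁) = (17, 1);  17² − 288·1² = 1 ✓

17 1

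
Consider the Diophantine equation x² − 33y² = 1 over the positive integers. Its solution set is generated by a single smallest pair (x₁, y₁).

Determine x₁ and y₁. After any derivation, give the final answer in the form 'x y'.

23 4

[5; 1,2,1,10] for √33; ℓ=4 ⇒ convergent index 3
a_0=5:  p_0=5·1+0=5,  q_0=5·0+1=1
a_1=1:  p_1=1·5+1=6,  q_1=1·1+0=1
a_2=2:  p_2=2·6+5=17,  q_2=2·1+1=3
a_3=1:  p_3=1·17+6=23,  q_3=1·3+1=4
→ (23, 4).  Check: 23²=529, 33·4²=528, difference 1.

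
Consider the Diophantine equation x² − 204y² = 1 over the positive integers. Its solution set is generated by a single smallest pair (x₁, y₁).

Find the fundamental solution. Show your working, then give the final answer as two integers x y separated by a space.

4999 350

√204 → a₀=14, period (3,1,1,6,1,1,3,28); ℓ=8 even so k=7
i=0: a=14 ⇒ p=14, q=1
i=1: a=3 ⇒ p=43, q=3
i=2: a=1 ⇒ p=57, q=4
i=3: a=1 ⇒ p=100, q=7
i=4: a=6 ⇒ p=657, q=46
i=5: a=1 ⇒ p=757, q=53
i=6: a=1 ⇒ p=1414, q=99
i=7: a=3 ⇒ p=4999, q=350
→ (4999, 350).  Check: 4999²=24990001, 204·350²=24990000, difference 1.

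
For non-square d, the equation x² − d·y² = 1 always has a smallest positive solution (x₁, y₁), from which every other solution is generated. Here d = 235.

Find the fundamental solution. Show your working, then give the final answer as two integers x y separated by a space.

46 3

√235 → a₀=15, period (3,30); ℓ=2 even so k=1
k=0  a_k=15  p_k/q_k = 15/1
k=1  a_k=3  p_k/q_k = 46/3
fundamental: x₁=46, y₁=3  (since 2116 − 235·9 = 1)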